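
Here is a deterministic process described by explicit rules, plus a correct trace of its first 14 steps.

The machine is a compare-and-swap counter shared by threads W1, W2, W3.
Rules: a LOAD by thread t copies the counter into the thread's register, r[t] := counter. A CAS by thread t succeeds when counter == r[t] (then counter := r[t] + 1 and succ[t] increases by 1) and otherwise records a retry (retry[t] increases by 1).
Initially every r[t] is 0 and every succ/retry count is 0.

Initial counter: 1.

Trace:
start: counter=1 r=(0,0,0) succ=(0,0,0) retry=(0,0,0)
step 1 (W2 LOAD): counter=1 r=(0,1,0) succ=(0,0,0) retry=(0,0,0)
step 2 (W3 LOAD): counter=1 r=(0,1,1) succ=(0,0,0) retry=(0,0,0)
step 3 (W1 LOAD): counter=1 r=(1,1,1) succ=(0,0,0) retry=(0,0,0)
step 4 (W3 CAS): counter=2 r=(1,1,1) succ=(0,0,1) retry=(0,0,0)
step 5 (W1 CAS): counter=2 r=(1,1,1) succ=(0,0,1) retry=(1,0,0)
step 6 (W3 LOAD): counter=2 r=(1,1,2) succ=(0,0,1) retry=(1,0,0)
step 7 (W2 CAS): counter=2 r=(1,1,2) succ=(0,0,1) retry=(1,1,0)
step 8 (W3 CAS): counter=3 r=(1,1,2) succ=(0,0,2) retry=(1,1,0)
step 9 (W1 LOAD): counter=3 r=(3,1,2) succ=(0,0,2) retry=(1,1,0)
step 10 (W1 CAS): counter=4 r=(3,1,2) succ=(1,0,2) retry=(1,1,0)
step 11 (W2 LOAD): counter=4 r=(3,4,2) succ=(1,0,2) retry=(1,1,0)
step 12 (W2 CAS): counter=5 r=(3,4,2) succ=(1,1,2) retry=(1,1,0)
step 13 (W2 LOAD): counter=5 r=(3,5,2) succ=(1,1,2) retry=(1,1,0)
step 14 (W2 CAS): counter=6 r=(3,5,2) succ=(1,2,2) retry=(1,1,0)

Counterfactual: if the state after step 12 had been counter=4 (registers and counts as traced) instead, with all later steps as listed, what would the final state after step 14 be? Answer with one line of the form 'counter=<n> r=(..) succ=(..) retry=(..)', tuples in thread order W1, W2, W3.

counter=5 r=(3,4,2) succ=(1,2,2) retry=(1,1,0)

state after step 12 := counter=4 r=(3,4,2) succ=(1,1,2) retry=(1,1,0)
step 13 (W2 LOAD): counter=4 r=(3,4,2) succ=(1,1,2) retry=(1,1,0)
step 14 (W2 CAS): counter=5 r=(3,4,2) succ=(1,2,2) retry=(1,1,0)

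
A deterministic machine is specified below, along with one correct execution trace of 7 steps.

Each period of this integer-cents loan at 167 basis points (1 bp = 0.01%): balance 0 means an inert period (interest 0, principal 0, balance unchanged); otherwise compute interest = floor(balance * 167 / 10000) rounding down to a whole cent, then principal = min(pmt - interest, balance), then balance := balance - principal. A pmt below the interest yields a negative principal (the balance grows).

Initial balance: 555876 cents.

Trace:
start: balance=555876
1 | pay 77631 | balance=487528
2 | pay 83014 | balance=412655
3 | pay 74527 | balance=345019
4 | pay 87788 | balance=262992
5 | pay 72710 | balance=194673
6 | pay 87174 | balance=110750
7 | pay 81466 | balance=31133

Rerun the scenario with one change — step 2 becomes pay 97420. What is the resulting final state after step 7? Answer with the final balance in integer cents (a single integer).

(re-executing from step 2 with the substitution; state before step 2: balance=487528)
2 | pay 97420 | balance=398249
3 | pay 74527 | balance=330372
4 | pay 87788 | balance=248101
5 | pay 72710 | balance=179534
6 | pay 87174 | balance=95358
7 | pay 81466 | balance=15484

15484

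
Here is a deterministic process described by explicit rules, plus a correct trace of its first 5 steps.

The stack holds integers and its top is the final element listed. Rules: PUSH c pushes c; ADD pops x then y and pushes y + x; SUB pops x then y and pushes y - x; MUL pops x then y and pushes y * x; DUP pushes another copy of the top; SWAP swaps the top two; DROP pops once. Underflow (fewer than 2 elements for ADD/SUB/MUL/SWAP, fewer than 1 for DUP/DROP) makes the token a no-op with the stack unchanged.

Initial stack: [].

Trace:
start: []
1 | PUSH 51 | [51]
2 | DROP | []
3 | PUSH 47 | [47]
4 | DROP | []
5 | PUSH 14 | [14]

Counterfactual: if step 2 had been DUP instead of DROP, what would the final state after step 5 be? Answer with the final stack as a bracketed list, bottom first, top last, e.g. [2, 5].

(re-executing from step 2 with the substitution; state before step 2: [51])
2 | DUP | [51, 51]
3 | PUSH 47 | [51, 51, 47]
4 | DROP | [51, 51]
5 | PUSH 14 | [51, 51, 14]

[51, 51, 14]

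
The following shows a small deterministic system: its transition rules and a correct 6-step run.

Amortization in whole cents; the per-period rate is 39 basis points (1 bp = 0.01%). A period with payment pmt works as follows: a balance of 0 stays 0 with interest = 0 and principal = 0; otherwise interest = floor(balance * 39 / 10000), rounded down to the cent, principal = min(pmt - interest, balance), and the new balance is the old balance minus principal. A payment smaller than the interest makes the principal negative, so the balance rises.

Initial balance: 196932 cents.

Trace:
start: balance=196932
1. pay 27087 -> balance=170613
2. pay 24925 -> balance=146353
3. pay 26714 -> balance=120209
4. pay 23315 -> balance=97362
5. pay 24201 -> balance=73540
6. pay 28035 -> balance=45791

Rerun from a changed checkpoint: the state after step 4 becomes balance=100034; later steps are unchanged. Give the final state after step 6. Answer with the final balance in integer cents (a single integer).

48485

state after step 4 := balance=100034
5. pay 24201 -> balance=76223
6. pay 28035 -> balance=48485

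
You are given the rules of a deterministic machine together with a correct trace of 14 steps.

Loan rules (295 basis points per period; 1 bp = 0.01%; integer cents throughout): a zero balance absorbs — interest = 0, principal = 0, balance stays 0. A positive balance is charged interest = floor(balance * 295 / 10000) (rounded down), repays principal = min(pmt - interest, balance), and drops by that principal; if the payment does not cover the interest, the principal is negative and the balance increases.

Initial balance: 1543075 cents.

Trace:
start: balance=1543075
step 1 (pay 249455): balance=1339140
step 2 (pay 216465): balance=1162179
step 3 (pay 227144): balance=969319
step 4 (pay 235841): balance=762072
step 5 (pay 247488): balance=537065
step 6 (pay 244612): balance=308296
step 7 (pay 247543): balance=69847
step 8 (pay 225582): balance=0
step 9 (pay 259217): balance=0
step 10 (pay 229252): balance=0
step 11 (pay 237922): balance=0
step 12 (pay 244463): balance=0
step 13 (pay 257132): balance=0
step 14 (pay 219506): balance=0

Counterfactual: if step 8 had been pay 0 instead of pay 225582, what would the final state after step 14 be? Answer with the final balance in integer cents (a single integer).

0

(re-executing from step 8 with the substitution; state before step 8: balance=69847)
step 8 (pay 0): balance=71907
step 9 (pay 259217): balance=0
step 10 (pay 229252): balance=0
step 11 (pay 237922): balance=0
step 12 (pay 244463): balance=0
step 13 (pay 257132): balance=0
step 14 (pay 219506): balance=0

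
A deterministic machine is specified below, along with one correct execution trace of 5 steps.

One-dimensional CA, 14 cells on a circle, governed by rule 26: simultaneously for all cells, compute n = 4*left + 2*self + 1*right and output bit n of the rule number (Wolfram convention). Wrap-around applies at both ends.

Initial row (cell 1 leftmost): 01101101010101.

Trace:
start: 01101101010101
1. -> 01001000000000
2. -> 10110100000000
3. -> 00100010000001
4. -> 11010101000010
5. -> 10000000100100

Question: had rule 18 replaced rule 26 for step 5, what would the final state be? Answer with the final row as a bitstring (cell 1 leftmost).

00000000100100

(re-executing step 5 under rule 18; state before step 5: 11010101000010)
5. -> 00000000100100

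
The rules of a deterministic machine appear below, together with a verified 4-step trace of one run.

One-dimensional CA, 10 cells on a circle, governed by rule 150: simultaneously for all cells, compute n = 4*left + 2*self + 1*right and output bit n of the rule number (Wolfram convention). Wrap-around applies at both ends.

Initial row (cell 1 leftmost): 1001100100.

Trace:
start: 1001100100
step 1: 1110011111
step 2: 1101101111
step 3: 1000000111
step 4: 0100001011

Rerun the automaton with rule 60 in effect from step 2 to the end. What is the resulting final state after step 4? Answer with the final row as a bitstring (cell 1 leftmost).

0001000100

(re-executing steps 2..4 under rule 60; state before step 2: 1110011111)
step 2: 0001010000
step 3: 0001111000
step 4: 0001000100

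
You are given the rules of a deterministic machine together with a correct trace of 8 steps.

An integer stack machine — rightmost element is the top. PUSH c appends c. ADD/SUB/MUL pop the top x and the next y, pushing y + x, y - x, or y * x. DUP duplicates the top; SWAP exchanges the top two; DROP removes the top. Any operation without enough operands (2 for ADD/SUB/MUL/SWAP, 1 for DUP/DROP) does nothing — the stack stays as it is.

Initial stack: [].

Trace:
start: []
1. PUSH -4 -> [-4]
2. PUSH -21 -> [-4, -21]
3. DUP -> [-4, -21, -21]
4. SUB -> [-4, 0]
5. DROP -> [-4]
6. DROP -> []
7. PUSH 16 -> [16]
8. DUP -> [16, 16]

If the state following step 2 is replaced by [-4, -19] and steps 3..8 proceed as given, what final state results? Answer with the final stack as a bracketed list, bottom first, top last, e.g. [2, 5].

state after step 2 := [-4, -19]
3. DUP -> [-4, -19, -19]
4. SUB -> [-4, 0]
5. DROP -> [-4]
6. DROP -> []
7. PUSH 16 -> [16]
8. DUP -> [16, 16]

[16, 16]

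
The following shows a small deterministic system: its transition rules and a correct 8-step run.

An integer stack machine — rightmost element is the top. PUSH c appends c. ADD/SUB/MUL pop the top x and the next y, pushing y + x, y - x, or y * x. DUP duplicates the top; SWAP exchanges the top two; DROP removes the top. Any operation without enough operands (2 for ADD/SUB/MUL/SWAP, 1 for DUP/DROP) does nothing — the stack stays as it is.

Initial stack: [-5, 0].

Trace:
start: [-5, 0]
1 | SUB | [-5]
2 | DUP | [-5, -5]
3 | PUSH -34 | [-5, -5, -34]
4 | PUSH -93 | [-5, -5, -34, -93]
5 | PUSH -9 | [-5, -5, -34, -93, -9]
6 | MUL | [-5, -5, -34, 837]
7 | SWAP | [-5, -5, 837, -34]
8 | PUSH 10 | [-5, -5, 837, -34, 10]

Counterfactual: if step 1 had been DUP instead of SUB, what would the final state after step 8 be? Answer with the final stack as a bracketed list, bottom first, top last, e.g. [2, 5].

(re-executing from step 1 with the substitution; state before step 1: [-5, 0])
1 | DUP | [-5, 0, 0]
2 | DUP | [-5, 0, 0, 0]
3 | PUSH -34 | [-5, 0, 0, 0, -34]
4 | PUSH -93 | [-5, 0, 0, 0, -34, -93]
5 | PUSH -9 | [-5, 0, 0, 0, -34, -93, -9]
6 | MUL | [-5, 0, 0, 0, -34, 837]
7 | SWAP | [-5, 0, 0, 0, 837, -34]
8 | PUSH 10 | [-5, 0, 0, 0, 837, -34, 10]

[-5, 0, 0, 0, 837, -34, 10]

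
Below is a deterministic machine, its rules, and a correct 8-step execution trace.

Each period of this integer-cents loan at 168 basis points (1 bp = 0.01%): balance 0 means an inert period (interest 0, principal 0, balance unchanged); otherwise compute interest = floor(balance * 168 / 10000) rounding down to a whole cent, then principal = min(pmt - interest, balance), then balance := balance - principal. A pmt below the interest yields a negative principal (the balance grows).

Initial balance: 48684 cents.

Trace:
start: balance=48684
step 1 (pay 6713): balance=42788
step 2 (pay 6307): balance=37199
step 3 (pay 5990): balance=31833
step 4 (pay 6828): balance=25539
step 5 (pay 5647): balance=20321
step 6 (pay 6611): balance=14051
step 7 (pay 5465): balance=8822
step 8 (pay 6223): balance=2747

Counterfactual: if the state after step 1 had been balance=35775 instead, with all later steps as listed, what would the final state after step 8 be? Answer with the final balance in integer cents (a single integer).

state after step 1 := balance=35775
step 2 (pay 6307): balance=30069
step 3 (pay 5990): balance=24584
step 4 (pay 6828): balance=18169
step 5 (pay 5647): balance=12827
step 6 (pay 6611): balance=6431
step 7 (pay 5465): balance=1074
step 8 (pay 6223): balance=0

0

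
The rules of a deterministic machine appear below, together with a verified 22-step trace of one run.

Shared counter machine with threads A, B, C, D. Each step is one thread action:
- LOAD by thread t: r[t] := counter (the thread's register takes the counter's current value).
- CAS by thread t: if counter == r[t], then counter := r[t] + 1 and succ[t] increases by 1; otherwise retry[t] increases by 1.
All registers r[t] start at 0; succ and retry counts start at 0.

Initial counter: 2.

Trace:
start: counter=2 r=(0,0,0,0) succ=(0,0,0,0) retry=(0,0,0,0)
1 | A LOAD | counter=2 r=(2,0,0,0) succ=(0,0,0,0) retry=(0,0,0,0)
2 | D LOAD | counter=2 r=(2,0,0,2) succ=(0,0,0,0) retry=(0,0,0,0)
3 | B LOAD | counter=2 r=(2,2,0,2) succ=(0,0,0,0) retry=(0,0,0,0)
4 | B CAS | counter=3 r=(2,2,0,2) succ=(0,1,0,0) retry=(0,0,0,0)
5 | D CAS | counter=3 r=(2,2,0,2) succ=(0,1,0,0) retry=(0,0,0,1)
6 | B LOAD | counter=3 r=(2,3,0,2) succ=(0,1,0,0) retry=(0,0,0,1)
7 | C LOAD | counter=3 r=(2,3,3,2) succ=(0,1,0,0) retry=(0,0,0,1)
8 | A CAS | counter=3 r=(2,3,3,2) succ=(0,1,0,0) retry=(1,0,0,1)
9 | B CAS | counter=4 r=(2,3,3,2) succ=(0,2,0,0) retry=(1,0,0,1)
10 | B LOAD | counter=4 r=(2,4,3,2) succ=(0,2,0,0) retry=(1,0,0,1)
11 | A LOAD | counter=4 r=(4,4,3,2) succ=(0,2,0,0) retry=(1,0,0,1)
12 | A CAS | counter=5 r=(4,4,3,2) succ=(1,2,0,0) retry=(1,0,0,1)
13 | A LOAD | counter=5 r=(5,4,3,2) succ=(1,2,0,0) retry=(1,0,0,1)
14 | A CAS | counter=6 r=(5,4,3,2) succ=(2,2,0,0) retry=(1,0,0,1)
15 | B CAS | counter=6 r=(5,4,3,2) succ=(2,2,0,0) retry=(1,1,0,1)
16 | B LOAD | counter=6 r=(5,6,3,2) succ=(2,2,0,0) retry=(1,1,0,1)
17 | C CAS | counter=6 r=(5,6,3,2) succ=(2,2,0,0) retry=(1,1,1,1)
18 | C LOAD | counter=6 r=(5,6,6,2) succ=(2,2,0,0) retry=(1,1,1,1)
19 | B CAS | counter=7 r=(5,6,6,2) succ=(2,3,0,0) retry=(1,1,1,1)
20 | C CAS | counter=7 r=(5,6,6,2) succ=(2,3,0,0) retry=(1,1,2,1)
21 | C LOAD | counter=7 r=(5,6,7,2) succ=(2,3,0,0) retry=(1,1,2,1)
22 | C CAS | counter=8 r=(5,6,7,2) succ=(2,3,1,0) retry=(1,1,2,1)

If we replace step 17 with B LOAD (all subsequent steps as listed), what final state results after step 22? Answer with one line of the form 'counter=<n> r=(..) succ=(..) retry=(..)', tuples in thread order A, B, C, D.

counter=8 r=(5,6,7,2) succ=(2,3,1,0) retry=(1,1,1,1)

(re-executing from step 17 with the substitution; state before step 17: counter=6 r=(5,6,3,2) succ=(2,2,0,0) retry=(1,1,0,1))
17 | B LOAD | counter=6 r=(5,6,3,2) succ=(2,2,0,0) retry=(1,1,0,1)
18 | C LOAD | counter=6 r=(5,6,6,2) succ=(2,2,0,0) retry=(1,1,0,1)
19 | B CAS | counter=7 r=(5,6,6,2) succ=(2,3,0,0) retry=(1,1,0,1)
20 | C CAS | counter=7 r=(5,6,6,2) succ=(2,3,0,0) retry=(1,1,1,1)
21 | C LOAD | counter=7 r=(5,6,7,2) succ=(2,3,0,0) retry=(1,1,1,1)
22 | C CAS | counter=8 r=(5,6,7,2) succ=(2,3,1,0) retry=(1,1,1,1)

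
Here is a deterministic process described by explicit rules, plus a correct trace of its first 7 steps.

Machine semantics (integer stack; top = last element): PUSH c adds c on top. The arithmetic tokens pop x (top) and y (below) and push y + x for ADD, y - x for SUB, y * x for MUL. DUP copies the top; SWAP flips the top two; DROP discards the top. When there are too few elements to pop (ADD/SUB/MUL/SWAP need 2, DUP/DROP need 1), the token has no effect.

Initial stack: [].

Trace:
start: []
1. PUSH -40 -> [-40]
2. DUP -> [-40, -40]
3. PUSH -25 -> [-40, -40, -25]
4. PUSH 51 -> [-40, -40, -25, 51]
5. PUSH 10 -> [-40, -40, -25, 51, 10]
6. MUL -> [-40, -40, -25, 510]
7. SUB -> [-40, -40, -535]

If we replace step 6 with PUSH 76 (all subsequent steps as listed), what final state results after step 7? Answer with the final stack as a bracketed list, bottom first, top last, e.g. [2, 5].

(re-executing from step 6 with the substitution; state before step 6: [-40, -40, -25, 51, 10])
6. PUSH 76 -> [-40, -40, -25, 51, 10, 76]
7. SUB -> [-40, -40, -25, 51, -66]

[-40, -40, -25, 51, -66]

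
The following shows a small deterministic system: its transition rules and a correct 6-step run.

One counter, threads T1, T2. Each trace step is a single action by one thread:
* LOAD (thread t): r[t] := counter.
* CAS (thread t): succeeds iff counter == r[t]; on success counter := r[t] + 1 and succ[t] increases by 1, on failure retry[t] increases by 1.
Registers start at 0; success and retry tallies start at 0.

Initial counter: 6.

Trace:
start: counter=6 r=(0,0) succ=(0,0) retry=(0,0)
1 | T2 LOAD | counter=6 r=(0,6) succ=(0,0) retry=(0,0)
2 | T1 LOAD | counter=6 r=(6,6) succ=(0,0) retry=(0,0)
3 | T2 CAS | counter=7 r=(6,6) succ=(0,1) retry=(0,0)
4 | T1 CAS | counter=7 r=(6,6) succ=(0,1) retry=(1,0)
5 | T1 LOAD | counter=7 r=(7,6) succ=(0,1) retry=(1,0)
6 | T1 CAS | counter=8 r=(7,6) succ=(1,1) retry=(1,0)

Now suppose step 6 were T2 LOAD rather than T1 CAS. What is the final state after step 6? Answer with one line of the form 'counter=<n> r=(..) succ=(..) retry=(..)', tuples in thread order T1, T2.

counter=7 r=(7,7) succ=(0,1) retry=(1,0)

(re-executing from step 6 with the substitution; state before step 6: counter=7 r=(7,6) succ=(0,1) retry=(1,0))
6 | T2 LOAD | counter=7 r=(7,7) succ=(0,1) retry=(1,0)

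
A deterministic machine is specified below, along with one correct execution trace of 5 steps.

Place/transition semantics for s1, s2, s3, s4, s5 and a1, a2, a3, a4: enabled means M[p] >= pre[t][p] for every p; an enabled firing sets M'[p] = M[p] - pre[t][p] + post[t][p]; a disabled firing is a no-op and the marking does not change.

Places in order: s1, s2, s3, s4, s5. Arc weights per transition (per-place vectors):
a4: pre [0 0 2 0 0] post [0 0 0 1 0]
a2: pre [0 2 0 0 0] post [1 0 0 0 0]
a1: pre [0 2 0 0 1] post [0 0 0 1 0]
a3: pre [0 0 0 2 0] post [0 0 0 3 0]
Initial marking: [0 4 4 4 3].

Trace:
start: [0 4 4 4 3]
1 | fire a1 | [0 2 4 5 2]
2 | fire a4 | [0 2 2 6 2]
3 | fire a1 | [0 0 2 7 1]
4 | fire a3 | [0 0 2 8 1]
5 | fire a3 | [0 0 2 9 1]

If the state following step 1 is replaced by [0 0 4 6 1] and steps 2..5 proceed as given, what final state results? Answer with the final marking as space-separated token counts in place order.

0 0 2 9 1

state after step 1 := [0 0 4 6 1]
2 | fire a4 | [0 0 2 7 1]
3 | fire a1 | [0 0 2 7 1]
4 | fire a3 | [0 0 2 8 1]
5 | fire a3 | [0 0 2 9 1]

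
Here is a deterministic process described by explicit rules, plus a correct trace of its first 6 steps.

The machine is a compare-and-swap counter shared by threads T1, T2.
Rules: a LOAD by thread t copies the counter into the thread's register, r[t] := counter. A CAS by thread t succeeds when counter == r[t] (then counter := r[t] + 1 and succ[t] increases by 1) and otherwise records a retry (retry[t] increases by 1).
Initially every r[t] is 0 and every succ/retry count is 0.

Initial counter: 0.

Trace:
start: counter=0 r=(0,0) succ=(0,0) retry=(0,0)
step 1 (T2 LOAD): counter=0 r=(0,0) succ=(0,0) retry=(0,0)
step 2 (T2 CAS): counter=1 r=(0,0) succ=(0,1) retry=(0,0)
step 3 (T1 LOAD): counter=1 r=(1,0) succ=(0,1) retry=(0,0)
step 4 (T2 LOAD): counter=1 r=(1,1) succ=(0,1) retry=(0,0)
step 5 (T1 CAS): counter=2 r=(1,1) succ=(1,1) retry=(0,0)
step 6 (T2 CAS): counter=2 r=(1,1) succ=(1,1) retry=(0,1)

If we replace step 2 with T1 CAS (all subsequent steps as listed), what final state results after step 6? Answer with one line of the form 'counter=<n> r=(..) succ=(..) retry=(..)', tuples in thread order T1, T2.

(re-executing from step 2 with the substitution; state before step 2: counter=0 r=(0,0) succ=(0,0) retry=(0,0))
step 2 (T1 CAS): counter=1 r=(0,0) succ=(1,0) retry=(0,0)
step 3 (T1 LOAD): counter=1 r=(1,0) succ=(1,0) retry=(0,0)
step 4 (T2 LOAD): counter=1 r=(1,1) succ=(1,0) retry=(0,0)
step 5 (T1 CAS): counter=2 r=(1,1) succ=(2,0) retry=(0,0)
step 6 (T2 CAS): counter=2 r=(1,1) succ=(2,0) retry=(0,1)

counter=2 r=(1,1) succ=(2,0) retry=(0,1)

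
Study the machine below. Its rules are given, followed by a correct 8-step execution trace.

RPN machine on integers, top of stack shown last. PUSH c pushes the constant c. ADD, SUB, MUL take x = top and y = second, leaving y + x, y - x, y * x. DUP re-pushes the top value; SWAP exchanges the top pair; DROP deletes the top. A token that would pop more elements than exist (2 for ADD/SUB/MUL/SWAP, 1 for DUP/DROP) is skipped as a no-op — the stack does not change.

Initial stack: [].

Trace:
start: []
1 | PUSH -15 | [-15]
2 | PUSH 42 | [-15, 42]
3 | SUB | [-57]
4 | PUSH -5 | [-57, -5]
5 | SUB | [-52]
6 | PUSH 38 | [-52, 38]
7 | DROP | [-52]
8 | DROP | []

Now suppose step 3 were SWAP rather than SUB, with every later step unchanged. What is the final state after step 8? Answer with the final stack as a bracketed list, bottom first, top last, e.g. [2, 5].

[42]

(re-executing from step 3 with the substitution; state before step 3: [-15, 42])
3 | SWAP | [42, -15]
4 | PUSH -5 | [42, -15, -5]
5 | SUB | [42, -10]
6 | PUSH 38 | [42, -10, 38]
7 | DROP | [42, -10]
8 | DROP | [42]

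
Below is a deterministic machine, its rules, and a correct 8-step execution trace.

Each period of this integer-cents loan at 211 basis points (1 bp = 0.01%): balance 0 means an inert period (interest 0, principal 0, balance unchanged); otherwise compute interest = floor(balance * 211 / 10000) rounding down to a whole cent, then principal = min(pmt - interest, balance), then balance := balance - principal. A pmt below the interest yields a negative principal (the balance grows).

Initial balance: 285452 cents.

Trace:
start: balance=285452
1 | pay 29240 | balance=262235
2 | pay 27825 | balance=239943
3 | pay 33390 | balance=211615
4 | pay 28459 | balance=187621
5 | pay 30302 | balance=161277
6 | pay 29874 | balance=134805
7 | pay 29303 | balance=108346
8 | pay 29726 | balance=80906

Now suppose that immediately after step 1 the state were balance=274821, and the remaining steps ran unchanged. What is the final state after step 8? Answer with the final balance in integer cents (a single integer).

state after step 1 := balance=274821
2 | pay 27825 | balance=252794
3 | pay 33390 | balance=224737
4 | pay 28459 | balance=201019
5 | pay 30302 | balance=174958
6 | pay 29874 | balance=148775
7 | pay 29303 | balance=122611
8 | pay 29726 | balance=95472

95472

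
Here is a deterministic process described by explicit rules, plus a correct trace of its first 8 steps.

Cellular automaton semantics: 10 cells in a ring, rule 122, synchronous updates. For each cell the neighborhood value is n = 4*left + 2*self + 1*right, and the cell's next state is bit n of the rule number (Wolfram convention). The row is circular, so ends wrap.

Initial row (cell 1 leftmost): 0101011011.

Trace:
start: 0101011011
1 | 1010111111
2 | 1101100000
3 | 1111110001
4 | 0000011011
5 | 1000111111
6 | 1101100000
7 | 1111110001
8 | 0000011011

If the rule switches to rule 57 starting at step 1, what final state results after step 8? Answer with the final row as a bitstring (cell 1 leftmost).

1101010110

(re-executing steps 1..8 under rule 57; state before step 1: 0101011011)
1 | 1010110110
2 | 0101101101
3 | 1011011010
4 | 0110110101
5 | 1101101010
6 | 1011010101
7 | 0110101011
8 | 1101010110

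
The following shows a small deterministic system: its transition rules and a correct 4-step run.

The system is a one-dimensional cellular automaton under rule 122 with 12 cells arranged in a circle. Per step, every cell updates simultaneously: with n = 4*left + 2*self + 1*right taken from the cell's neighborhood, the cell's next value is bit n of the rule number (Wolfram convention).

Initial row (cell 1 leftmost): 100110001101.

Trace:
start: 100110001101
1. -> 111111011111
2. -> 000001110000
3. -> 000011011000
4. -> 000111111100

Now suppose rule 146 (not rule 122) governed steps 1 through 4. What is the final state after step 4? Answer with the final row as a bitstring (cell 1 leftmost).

000110000000

(re-executing steps 1..4 under rule 146; state before step 1: 100110001101)
1. -> 011001010000
2. -> 100110001000
3. -> 011001010101
4. -> 000110000000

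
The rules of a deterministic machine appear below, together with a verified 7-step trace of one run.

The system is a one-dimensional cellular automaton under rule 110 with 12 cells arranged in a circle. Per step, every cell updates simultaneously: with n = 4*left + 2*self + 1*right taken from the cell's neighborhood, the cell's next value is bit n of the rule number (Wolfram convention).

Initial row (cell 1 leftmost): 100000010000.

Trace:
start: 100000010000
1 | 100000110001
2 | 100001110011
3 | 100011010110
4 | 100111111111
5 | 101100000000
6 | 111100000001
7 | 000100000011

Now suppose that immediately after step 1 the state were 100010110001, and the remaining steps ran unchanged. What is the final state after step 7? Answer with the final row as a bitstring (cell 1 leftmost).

state after step 1 := 100010110001
2 | 100111110011
3 | 101100010110
4 | 111100111111
5 | 000101100000
6 | 001111100000
7 | 011000100000

011000100000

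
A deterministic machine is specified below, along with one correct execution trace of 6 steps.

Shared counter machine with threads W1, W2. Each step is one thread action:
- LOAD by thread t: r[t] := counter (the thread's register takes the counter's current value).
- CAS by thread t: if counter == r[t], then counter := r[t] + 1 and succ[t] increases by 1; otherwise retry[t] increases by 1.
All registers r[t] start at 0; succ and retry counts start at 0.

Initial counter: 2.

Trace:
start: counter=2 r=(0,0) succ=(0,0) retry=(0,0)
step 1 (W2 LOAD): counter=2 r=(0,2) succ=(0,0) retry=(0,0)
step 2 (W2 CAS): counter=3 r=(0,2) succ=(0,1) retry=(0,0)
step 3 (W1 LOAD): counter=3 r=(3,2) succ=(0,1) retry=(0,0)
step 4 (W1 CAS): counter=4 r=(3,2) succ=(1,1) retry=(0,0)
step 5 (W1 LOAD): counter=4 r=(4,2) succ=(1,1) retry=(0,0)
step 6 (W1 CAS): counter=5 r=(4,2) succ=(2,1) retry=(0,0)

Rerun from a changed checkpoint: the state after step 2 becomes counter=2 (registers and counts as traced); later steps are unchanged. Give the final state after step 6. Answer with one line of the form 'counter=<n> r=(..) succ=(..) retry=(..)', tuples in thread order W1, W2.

state after step 2 := counter=2 r=(0,2) succ=(0,1) retry=(0,0)
step 3 (W1 LOAD): counter=2 r=(2,2) succ=(0,1) retry=(0,0)
step 4 (W1 CAS): counter=3 r=(2,2) succ=(1,1) retry=(0,0)
step 5 (W1 LOAD): counter=3 r=(3,2) succ=(1,1) retry=(0,0)
step 6 (W1 CAS): counter=4 r=(3,2) succ=(2,1) retry=(0,0)

counter=4 r=(3,2) succ=(2,1) retry=(0,0)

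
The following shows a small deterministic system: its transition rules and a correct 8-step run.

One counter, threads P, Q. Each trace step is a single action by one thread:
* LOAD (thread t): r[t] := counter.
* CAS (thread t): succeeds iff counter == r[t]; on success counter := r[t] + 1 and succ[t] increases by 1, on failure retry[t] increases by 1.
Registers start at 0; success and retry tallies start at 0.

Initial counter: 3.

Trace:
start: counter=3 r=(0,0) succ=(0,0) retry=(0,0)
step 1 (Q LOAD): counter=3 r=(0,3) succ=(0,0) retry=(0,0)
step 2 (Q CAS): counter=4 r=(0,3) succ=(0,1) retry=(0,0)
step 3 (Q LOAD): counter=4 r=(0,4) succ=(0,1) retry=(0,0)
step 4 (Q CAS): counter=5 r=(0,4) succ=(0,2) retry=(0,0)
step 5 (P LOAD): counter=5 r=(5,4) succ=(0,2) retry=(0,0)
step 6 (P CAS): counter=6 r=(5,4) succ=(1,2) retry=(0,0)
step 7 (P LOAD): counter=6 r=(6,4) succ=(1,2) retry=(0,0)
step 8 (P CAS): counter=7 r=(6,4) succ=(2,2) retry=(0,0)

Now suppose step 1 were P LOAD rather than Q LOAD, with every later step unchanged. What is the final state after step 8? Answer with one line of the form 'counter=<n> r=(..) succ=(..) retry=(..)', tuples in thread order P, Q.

(re-executing from step 1 with the substitution; state before step 1: counter=3 r=(0,0) succ=(0,0) retry=(0,0))
step 1 (P LOAD): counter=3 r=(3,0) succ=(0,0) retry=(0,0)
step 2 (Q CAS): counter=3 r=(3,0) succ=(0,0) retry=(0,1)
step 3 (Q LOAD): counter=3 r=(3,3) succ=(0,0) retry=(0,1)
step 4 (Q CAS): counter=4 r=(3,3) succ=(0,1) retry=(0,1)
step 5 (P LOAD): counter=4 r=(4,3) succ=(0,1) retry=(0,1)
step 6 (P CAS): counter=5 r=(4,3) succ=(1,1) retry=(0,1)
step 7 (P LOAD): counter=5 r=(5,3) succ=(1,1) retry=(0,1)
step 8 (P CAS): counter=6 r=(5,3) succ=(2,1) retry=(0,1)

counter=6 r=(5,3) succ=(2,1) retry=(0,1)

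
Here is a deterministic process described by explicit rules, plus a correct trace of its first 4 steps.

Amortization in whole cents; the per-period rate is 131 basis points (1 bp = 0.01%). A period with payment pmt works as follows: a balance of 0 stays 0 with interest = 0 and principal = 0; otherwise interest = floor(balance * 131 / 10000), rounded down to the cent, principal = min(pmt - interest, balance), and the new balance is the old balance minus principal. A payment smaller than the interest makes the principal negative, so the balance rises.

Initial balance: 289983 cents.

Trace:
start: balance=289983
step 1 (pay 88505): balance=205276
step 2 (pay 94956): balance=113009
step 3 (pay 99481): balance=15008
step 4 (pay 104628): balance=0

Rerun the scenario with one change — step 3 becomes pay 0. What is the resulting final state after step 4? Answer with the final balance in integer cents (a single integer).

(re-executing from step 3 with the substitution; state before step 3: balance=113009)
step 3 (pay 0): balance=114489
step 4 (pay 104628): balance=11360

11360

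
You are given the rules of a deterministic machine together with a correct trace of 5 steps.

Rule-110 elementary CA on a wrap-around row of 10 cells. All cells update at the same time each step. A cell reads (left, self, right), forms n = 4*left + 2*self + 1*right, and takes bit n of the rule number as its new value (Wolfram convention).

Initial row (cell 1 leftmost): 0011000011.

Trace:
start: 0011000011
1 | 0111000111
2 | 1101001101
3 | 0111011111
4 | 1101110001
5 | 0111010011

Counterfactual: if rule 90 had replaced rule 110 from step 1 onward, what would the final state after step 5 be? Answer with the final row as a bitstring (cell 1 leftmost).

1110000001

(re-executing steps 1..5 under rule 90; state before step 1: 0011000011)
1 | 1111100111
2 | 0000111100
3 | 0001100110
4 | 0011111111
5 | 1110000001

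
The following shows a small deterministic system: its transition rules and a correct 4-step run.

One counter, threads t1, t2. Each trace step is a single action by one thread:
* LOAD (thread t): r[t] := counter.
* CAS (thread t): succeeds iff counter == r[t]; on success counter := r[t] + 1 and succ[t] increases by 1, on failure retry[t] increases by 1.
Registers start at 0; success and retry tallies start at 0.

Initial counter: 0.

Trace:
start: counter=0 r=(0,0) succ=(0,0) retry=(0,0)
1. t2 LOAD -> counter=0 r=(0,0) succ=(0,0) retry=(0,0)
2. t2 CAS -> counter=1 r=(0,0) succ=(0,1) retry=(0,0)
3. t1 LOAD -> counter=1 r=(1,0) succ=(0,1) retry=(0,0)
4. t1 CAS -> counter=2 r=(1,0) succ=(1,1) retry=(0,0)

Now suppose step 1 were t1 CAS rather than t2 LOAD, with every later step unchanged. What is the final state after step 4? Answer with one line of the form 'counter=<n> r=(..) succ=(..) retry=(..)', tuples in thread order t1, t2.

(re-executing from step 1 with the substitution; state before step 1: counter=0 r=(0,0) succ=(0,0) retry=(0,0))
1. t1 CAS -> counter=1 r=(0,0) succ=(1,0) retry=(0,0)
2. t2 CAS -> counter=1 r=(0,0) succ=(1,0) retry=(0,1)
3. t1 LOAD -> counter=1 r=(1,0) succ=(1,0) retry=(0,1)
4. t1 CAS -> counter=2 r=(1,0) succ=(2,0) retry=(0,1)

counter=2 r=(1,0) succ=(2,0) retry=(0,1)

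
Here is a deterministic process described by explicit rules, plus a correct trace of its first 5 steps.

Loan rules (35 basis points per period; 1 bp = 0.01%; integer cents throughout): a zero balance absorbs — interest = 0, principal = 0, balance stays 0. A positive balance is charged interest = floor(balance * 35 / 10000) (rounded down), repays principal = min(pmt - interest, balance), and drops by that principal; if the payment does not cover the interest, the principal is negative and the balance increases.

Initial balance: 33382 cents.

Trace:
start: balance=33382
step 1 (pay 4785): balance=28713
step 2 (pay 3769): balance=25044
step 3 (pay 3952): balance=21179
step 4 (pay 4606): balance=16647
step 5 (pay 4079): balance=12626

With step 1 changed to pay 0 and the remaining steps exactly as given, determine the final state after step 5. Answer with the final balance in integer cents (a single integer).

17478

(re-executing from step 1 with the substitution; state before step 1: balance=33382)
step 1 (pay 0): balance=33498
step 2 (pay 3769): balance=29846
step 3 (pay 3952): balance=25998
step 4 (pay 4606): balance=21482
step 5 (pay 4079): balance=17478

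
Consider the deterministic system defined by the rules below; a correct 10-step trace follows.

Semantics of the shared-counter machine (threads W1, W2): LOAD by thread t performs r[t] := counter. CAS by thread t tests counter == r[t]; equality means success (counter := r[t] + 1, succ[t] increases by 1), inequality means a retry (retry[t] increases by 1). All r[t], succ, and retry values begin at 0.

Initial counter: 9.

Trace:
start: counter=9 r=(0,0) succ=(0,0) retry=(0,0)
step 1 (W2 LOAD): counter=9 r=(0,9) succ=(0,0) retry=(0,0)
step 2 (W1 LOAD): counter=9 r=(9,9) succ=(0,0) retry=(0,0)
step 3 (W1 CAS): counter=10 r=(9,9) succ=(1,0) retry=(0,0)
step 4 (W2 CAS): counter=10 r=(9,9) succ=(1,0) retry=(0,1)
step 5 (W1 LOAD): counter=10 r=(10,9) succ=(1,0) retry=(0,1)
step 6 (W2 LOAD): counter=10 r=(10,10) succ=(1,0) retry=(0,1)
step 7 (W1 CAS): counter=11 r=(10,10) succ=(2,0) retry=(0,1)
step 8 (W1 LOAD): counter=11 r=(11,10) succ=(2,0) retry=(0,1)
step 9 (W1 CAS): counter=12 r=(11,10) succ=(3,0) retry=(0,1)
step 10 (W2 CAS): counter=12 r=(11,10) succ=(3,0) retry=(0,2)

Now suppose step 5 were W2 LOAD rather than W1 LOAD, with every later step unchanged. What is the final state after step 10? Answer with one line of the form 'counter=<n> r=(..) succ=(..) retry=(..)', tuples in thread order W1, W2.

(re-executing from step 5 with the substitution; state before step 5: counter=10 r=(9,9) succ=(1,0) retry=(0,1))
step 5 (W2 LOAD): counter=10 r=(9,10) succ=(1,0) retry=(0,1)
step 6 (W2 LOAD): counter=10 r=(9,10) succ=(1,0) retry=(0,1)
step 7 (W1 CAS): counter=10 r=(9,10) succ=(1,0) retry=(1,1)
step 8 (W1 LOAD): counter=10 r=(10,10) succ=(1,0) retry=(1,1)
step 9 (W1 CAS): counter=11 r=(10,10) succ=(2,0) retry=(1,1)
step 10 (W2 CAS): counter=11 r=(10,10) succ=(2,0) retry=(1,2)

counter=11 r=(10,10) succ=(2,0) retry=(1,2)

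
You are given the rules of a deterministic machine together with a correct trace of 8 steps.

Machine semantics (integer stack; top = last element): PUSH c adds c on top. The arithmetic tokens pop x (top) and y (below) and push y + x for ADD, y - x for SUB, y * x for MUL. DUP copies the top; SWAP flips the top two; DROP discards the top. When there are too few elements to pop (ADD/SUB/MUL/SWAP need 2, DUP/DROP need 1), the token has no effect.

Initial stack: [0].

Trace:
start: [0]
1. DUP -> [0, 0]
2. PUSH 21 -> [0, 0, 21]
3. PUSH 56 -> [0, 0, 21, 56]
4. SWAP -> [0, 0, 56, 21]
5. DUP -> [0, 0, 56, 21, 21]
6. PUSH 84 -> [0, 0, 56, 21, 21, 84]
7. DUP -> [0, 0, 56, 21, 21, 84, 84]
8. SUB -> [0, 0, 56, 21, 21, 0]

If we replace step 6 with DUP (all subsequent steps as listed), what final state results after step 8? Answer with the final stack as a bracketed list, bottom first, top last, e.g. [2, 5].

(re-executing from step 6 with the substitution; state before step 6: [0, 0, 56, 21, 21])
6. DUP -> [0, 0, 56, 21, 21, 21]
7. DUP -> [0, 0, 56, 21, 21, 21, 21]
8. SUB -> [0, 0, 56, 21, 21, 0]

[0, 0, 56, 21, 21, 0]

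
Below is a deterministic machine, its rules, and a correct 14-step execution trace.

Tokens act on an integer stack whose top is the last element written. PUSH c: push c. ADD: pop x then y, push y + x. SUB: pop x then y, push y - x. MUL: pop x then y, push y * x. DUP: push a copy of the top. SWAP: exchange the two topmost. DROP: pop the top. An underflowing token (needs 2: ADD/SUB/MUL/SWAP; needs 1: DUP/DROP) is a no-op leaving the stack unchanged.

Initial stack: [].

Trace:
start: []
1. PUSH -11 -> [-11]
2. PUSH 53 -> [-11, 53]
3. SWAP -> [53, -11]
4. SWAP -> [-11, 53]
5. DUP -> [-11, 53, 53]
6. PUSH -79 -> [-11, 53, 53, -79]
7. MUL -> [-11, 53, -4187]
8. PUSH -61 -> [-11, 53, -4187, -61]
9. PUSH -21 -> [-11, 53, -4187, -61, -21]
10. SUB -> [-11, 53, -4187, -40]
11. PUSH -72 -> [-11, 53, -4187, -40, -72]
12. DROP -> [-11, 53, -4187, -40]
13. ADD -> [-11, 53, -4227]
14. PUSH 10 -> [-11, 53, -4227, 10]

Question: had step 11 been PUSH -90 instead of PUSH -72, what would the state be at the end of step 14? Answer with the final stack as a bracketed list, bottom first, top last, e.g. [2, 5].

(re-executing from step 11 with the substitution; state before step 11: [-11, 53, -4187, -40])
11. PUSH -90 -> [-11, 53, -4187, -40, -90]
12. DROP -> [-11, 53, -4187, -40]
13. ADD -> [-11, 53, -4227]
14. PUSH 10 -> [-11, 53, -4227, 10]

[-11, 53, -4227, 10]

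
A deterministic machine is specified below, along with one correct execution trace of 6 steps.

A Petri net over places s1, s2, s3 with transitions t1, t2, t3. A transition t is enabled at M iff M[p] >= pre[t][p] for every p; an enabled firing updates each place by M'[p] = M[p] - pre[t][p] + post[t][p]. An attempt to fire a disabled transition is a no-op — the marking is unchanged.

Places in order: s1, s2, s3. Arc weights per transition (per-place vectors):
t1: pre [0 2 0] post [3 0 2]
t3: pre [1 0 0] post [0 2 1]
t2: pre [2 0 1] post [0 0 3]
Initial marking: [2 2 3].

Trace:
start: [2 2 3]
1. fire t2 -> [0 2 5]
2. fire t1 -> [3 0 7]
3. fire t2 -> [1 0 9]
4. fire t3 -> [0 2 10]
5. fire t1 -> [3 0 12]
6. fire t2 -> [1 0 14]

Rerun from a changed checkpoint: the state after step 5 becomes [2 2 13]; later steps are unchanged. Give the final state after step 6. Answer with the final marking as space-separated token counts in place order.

state after step 5 := [2 2 13]
6. fire t2 -> [0 2 15]

0 2 15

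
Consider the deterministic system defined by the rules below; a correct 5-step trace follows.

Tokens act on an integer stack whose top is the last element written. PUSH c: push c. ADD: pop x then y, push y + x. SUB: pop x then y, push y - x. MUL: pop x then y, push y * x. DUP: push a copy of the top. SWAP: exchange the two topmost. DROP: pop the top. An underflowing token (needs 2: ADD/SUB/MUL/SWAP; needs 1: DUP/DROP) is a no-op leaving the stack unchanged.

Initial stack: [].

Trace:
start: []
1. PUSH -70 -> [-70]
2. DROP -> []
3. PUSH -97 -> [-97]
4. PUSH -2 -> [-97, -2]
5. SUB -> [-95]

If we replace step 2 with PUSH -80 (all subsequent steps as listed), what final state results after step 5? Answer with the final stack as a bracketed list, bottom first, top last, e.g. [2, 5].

(re-executing from step 2 with the substitution; state before step 2: [-70])
2. PUSH -80 -> [-70, -80]
3. PUSH -97 -> [-70, -80, -97]
4. PUSH -2 -> [-70, -80, -97, -2]
5. SUB -> [-70, -80, -95]

[-70, -80, -95]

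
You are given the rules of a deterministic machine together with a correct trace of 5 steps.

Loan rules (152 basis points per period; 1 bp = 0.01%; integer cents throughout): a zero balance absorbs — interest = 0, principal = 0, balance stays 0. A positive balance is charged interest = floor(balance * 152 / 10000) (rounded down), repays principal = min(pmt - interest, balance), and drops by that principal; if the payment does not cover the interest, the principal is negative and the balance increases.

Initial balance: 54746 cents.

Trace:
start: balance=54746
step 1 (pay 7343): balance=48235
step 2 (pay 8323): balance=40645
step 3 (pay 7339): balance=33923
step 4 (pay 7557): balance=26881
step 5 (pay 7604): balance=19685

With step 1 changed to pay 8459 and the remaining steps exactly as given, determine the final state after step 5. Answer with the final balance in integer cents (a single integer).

(re-executing from step 1 with the substitution; state before step 1: balance=54746)
step 1 (pay 8459): balance=47119
step 2 (pay 8323): balance=39512
step 3 (pay 7339): balance=32773
step 4 (pay 7557): balance=25714
step 5 (pay 7604): balance=18500

18500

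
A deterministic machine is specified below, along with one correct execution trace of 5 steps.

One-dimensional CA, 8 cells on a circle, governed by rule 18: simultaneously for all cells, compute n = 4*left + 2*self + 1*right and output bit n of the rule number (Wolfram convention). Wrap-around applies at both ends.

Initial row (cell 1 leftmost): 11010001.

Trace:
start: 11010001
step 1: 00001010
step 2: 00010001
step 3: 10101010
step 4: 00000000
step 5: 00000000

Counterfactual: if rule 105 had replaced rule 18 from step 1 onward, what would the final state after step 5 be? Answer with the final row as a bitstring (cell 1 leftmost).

01100101

(re-executing steps 1..5 under rule 105; state before step 1: 11010001)
step 1: 01100101
step 2: 11100010
step 3: 10101001
step 4: 11010001
step 5: 01100101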